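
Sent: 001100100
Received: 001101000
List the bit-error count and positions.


XOR: 000001100

2 error(s) at position(s): 5, 6


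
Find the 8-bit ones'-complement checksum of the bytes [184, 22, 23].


Sum = 229 mod 256 = 229
Complement = 26

26


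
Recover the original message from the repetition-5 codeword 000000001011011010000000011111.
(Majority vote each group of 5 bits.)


Groups: 00000, 00010, 11011, 01000, 00000, 11111
Majority votes: 001001

001001


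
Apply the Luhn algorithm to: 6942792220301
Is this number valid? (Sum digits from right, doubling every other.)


Luhn sum = 51
51 mod 10 = 1

Invalid (Luhn sum mod 10 = 1)


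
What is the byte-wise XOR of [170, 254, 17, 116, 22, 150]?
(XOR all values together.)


XOR chain: 170 ^ 254 ^ 17 ^ 116 ^ 22 ^ 150 = 177

177


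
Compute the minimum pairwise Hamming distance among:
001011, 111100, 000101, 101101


Comparing all pairs, minimum distance: 2
Can detect 1 errors, correct 0 errors

2


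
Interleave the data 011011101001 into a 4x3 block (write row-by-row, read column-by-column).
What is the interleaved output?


Matrix:
  011
  011
  101
  001
Read columns: 001011001111

001011001111


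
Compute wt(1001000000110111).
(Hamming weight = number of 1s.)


Counting 1s in 1001000000110111

7


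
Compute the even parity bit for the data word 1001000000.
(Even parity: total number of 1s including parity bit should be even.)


Number of 1s in data: 2
Parity bit: 0

0


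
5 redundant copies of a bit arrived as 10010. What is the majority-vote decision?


Ones: 2 out of 5
Threshold: 3

0 (2/5 voted 1)


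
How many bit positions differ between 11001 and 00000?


XOR: 11001
Count of 1s: 3

3


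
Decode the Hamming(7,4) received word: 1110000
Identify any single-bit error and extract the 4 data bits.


Syndrome = 0: no error detected

Data: 1000 (no errors)


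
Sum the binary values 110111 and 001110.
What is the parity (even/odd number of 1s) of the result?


110111 = 55
001110 = 14
Sum = 69 = 1000101
1s count = 3

odd parity (3 ones in 1000101)


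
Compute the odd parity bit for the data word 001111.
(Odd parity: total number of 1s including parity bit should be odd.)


Number of 1s in data: 4
Parity bit: 1

1


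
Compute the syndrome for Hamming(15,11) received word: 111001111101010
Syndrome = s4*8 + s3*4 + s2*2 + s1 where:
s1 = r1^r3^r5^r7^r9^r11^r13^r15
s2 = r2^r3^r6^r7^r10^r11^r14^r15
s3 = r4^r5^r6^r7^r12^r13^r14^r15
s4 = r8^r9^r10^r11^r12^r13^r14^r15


s1=0, s2=0, s3=0, s4=1

Syndrome = 8 (error at position 8)


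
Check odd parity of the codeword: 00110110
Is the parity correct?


Number of 1s: 4

No, parity error (4 ones)


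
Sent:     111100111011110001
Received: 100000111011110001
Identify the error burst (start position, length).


XOR: 011100000000000000

Burst at position 1, length 3


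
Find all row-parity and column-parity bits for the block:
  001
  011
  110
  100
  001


Row parities: 10011
Column parities: 001

Row P: 10011, Col P: 001, Corner: 1


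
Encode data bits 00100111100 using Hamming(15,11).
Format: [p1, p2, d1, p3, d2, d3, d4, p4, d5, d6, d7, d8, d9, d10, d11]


Parity bits: p1=0, p2=1, p3=1, p4=0

010101000111100


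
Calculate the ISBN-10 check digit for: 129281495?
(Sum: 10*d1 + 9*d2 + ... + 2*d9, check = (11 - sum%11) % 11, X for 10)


Weighted sum: 220
220 mod 11 = 0

Check digit: 0


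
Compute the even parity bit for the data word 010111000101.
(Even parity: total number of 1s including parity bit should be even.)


Number of 1s in data: 6
Parity bit: 0

0


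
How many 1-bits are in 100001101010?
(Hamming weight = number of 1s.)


Counting 1s in 100001101010

5


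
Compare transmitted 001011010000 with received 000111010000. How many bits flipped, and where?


XOR: 001100000000

2 error(s) at position(s): 2, 3


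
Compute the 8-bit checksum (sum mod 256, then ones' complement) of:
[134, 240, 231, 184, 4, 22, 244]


Sum = 1059 mod 256 = 35
Complement = 220

220


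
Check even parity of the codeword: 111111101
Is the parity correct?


Number of 1s: 8

Yes, parity is correct (8 ones)


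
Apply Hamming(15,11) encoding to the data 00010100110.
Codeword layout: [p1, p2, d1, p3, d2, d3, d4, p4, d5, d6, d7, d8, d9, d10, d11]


Parity bits: p1=0, p2=1, p3=1, p4=1

010100110100110


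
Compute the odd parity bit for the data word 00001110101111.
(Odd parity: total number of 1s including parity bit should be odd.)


Number of 1s in data: 8
Parity bit: 1

1


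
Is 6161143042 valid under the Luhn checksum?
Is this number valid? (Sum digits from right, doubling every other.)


Luhn sum = 30
30 mod 10 = 0

Valid (Luhn sum mod 10 = 0)


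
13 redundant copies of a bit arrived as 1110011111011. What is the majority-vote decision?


Ones: 10 out of 13
Threshold: 7

1 (10/13 voted 1)


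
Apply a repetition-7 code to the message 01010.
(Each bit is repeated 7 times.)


Each bit -> 7 copies

00000001111111000000011111110000000


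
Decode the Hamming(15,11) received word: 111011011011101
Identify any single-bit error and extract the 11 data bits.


Syndrome = 7: error at position 7

Data: 11111011101 (corrected bit 7)


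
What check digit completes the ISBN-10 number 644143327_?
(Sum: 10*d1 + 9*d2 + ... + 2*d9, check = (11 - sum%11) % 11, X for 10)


Weighted sum: 206
206 mod 11 = 8

Check digit: 3


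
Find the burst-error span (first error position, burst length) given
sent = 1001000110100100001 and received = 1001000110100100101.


XOR: 0000000000000000100

Burst at position 16, length 1


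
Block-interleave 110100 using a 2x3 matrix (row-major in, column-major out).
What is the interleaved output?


Matrix:
  110
  100
Read columns: 111000

111000


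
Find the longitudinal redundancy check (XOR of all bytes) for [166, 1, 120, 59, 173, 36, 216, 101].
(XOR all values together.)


XOR chain: 166 ^ 1 ^ 120 ^ 59 ^ 173 ^ 36 ^ 216 ^ 101 = 208

208


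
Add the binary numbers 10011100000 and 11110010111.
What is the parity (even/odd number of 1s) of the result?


10011100000 = 1248
11110010111 = 1943
Sum = 3191 = 110001110111
1s count = 8

even parity (8 ones in 110001110111)


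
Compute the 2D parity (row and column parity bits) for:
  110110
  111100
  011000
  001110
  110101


Row parities: 00010
Column parities: 101001

Row P: 00010, Col P: 101001, Corner: 1


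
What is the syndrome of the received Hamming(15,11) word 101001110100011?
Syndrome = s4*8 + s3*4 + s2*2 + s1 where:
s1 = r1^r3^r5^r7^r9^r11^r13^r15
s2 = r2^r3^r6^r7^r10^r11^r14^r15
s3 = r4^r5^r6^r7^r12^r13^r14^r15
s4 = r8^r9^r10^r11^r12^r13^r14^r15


s1=0, s2=0, s3=0, s4=0

Syndrome = 0 (no error)


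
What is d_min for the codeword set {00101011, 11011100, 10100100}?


Comparing all pairs, minimum distance: 4
Can detect 3 errors, correct 1 errors

4


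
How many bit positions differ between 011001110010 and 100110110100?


XOR: 111111000110
Count of 1s: 8

8


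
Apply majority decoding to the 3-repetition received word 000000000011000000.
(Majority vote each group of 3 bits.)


Groups: 000, 000, 000, 011, 000, 000
Majority votes: 000100

000100


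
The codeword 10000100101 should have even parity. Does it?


Number of 1s: 4

Yes, parity is correct (4 ones)


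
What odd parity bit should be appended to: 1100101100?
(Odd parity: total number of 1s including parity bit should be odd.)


Number of 1s in data: 5
Parity bit: 0

0


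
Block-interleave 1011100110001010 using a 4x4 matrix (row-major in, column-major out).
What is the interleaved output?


Matrix:
  1011
  1001
  1000
  1010
Read columns: 1111000010011100

1111000010011100


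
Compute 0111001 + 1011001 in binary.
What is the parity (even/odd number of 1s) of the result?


0111001 = 57
1011001 = 89
Sum = 146 = 10010010
1s count = 3

odd parity (3 ones in 10010010)


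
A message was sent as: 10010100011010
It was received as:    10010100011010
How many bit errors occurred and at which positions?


XOR: 00000000000000

0 errors (received matches sent)


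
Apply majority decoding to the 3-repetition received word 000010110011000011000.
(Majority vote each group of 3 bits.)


Groups: 000, 010, 110, 011, 000, 011, 000
Majority votes: 0011010

0011010


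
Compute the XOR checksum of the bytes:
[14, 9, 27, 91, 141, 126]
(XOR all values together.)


XOR chain: 14 ^ 9 ^ 27 ^ 91 ^ 141 ^ 126 = 180

180


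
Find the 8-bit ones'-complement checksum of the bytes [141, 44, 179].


Sum = 364 mod 256 = 108
Complement = 147

147


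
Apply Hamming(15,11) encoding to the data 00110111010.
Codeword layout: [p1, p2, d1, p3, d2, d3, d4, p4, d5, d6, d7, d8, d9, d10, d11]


Parity bits: p1=0, p2=1, p3=0, p4=0

010001100111010


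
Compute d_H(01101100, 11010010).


XOR: 10111110
Count of 1s: 6

6


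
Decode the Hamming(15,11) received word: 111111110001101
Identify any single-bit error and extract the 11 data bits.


Syndrome = 6: error at position 6

Data: 11010001101 (corrected bit 6)


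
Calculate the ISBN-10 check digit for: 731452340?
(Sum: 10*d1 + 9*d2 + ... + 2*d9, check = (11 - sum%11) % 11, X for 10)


Weighted sum: 197
197 mod 11 = 10

Check digit: 1


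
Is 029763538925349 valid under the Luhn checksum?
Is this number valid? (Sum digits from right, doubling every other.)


Luhn sum = 81
81 mod 10 = 1

Invalid (Luhn sum mod 10 = 1)


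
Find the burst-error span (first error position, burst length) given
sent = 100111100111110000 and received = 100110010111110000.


XOR: 000001110000000000

Burst at position 5, length 3


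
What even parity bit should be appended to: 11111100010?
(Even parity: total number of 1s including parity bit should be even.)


Number of 1s in data: 7
Parity bit: 1

1


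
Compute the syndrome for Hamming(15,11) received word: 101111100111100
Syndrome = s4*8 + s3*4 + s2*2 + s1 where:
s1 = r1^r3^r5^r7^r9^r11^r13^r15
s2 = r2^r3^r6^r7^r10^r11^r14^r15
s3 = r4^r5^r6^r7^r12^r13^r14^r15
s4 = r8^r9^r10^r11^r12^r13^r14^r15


s1=0, s2=1, s3=0, s4=0

Syndrome = 2 (error at position 2)


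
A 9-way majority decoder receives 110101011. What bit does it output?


Ones: 6 out of 9
Threshold: 5

1 (6/9 voted 1)


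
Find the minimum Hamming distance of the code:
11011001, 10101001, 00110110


Comparing all pairs, minimum distance: 3
Can detect 2 errors, correct 1 errors

3


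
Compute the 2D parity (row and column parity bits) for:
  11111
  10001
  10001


Row parities: 100
Column parities: 11111

Row P: 100, Col P: 11111, Corner: 1


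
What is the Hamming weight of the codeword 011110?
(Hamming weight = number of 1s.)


Counting 1s in 011110

4


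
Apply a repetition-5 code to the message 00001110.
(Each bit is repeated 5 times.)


Each bit -> 5 copies

0000000000000000000011111111111111100000


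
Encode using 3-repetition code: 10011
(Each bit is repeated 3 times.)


Each bit -> 3 copies

111000000111111


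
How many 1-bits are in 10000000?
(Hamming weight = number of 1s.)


Counting 1s in 10000000

1


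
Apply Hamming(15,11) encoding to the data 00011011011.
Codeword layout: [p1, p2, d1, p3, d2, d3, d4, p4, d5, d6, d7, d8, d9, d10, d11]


Parity bits: p1=0, p2=0, p3=0, p4=1

000000111011011


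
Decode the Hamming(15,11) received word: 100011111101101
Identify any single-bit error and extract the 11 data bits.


Syndrome = 0: no error detected

Data: 01111101101 (no errors)


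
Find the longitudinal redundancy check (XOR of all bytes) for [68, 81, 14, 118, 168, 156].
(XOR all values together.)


XOR chain: 68 ^ 81 ^ 14 ^ 118 ^ 168 ^ 156 = 89

89


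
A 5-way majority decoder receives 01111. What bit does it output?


Ones: 4 out of 5
Threshold: 3

1 (4/5 voted 1)


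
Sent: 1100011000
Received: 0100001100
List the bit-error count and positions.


XOR: 1000010100

3 error(s) at position(s): 0, 5, 7


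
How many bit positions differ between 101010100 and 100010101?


XOR: 001000001
Count of 1s: 2

2


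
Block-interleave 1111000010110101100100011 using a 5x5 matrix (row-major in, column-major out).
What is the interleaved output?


Matrix:
  11110
  00010
  11010
  11001
  00011
Read columns: 1011010110100001110100011

1011010110100001110100011


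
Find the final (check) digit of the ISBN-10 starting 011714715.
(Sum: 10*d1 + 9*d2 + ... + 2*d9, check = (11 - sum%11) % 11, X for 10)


Weighted sum: 133
133 mod 11 = 1

Check digit: X


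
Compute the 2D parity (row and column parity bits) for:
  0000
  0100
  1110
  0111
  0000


Row parities: 01110
Column parities: 1101

Row P: 01110, Col P: 1101, Corner: 1


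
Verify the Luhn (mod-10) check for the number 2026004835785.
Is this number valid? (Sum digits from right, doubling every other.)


Luhn sum = 41
41 mod 10 = 1

Invalid (Luhn sum mod 10 = 1)


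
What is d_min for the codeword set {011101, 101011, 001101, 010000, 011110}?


Comparing all pairs, minimum distance: 1
Can detect 0 errors, correct 0 errors

1


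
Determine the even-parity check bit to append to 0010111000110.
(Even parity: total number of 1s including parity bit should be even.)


Number of 1s in data: 6
Parity bit: 0

0


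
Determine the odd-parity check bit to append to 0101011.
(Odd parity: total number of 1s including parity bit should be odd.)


Number of 1s in data: 4
Parity bit: 1

1


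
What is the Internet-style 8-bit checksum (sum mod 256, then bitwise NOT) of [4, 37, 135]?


Sum = 176 mod 256 = 176
Complement = 79

79


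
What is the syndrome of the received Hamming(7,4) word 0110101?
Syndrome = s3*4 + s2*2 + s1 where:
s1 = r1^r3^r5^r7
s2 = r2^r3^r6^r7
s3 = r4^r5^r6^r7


s1=1, s2=1, s3=0

Syndrome = 3 (error at position 3)


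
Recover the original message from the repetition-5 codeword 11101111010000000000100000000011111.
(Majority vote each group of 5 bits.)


Groups: 11101, 11101, 00000, 00000, 10000, 00000, 11111
Majority votes: 1100001

1100001


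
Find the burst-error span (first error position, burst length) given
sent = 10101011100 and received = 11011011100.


XOR: 01110000000

Burst at position 1, length 3


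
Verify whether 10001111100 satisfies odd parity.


Number of 1s: 6

No, parity error (6 ones)


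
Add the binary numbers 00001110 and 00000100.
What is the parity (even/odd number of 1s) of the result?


00001110 = 14
00000100 = 4
Sum = 18 = 10010
1s count = 2

even parity (2 ones in 10010)


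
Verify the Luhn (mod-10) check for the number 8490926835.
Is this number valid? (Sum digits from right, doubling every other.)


Luhn sum = 53
53 mod 10 = 3

Invalid (Luhn sum mod 10 = 3)


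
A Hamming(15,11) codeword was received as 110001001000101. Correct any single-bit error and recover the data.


Syndrome = 14: error at position 14

Data: 00101000111 (corrected bit 14)


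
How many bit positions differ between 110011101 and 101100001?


XOR: 011111100
Count of 1s: 6

6


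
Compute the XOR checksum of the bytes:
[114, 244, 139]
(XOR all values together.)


XOR chain: 114 ^ 244 ^ 139 = 13

13


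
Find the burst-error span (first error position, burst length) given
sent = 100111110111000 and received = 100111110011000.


XOR: 000000000100000

Burst at position 9, length 1


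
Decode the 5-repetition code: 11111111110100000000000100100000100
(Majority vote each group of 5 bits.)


Groups: 11111, 11111, 01000, 00000, 00010, 01000, 00100
Majority votes: 1100000

1100000


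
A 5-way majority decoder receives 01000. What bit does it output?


Ones: 1 out of 5
Threshold: 3

0 (1/5 voted 1)


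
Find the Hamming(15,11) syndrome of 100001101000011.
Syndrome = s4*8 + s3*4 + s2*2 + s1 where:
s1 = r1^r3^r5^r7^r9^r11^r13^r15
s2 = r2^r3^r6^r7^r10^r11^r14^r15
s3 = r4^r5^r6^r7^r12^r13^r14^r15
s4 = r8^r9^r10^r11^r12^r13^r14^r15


s1=0, s2=0, s3=0, s4=1

Syndrome = 8 (error at position 8)


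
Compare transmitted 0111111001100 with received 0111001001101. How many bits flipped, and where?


XOR: 0000110000001

3 error(s) at position(s): 4, 5, 12


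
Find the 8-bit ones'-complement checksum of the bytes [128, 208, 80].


Sum = 416 mod 256 = 160
Complement = 95

95


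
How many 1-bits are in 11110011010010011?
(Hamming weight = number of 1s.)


Counting 1s in 11110011010010011

10


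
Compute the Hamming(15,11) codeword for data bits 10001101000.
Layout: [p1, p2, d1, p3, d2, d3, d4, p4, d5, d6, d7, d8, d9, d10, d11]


Parity bits: p1=0, p2=0, p3=1, p4=1

001100011101000


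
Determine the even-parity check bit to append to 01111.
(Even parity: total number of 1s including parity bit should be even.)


Number of 1s in data: 4
Parity bit: 0

0


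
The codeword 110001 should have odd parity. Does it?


Number of 1s: 3

Yes, parity is correct (3 ones)


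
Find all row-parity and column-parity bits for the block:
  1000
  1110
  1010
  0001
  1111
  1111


Row parities: 110100
Column parities: 1101

Row P: 110100, Col P: 1101, Corner: 1


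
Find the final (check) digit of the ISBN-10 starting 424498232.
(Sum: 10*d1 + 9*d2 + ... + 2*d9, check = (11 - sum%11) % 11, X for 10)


Weighted sum: 233
233 mod 11 = 2

Check digit: 9


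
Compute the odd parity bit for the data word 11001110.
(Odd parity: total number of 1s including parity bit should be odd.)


Number of 1s in data: 5
Parity bit: 0

0


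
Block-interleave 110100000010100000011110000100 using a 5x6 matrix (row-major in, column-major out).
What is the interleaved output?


Matrix:
  110100
  000010
  100000
  011110
  000100
Read columns: 101001001000010100110101000000

101001001000010100110101000000


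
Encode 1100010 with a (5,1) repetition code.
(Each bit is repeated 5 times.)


Each bit -> 5 copies

11111111110000000000000001111100000


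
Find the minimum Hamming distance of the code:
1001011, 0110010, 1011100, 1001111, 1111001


Comparing all pairs, minimum distance: 1
Can detect 0 errors, correct 0 errors

1


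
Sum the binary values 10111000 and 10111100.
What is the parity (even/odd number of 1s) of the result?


10111000 = 184
10111100 = 188
Sum = 372 = 101110100
1s count = 5

odd parity (5 ones in 101110100)


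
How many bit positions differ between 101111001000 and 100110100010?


XOR: 001001101010
Count of 1s: 5

5


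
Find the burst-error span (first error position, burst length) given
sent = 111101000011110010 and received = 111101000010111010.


XOR: 000000000001001000

Burst at position 11, length 4


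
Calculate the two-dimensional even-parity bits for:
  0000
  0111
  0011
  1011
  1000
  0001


Row parities: 010111
Column parities: 0110

Row P: 010111, Col P: 0110, Corner: 0


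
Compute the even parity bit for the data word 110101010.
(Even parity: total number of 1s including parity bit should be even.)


Number of 1s in data: 5
Parity bit: 1

1


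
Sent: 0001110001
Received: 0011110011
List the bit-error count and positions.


XOR: 0010000010

2 error(s) at position(s): 2, 8


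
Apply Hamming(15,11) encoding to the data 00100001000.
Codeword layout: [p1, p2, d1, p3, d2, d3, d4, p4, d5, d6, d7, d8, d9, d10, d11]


Parity bits: p1=0, p2=1, p3=0, p4=1

010001010001000


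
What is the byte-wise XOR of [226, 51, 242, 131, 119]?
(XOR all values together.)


XOR chain: 226 ^ 51 ^ 242 ^ 131 ^ 119 = 215

215


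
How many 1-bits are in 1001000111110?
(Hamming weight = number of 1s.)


Counting 1s in 1001000111110

7


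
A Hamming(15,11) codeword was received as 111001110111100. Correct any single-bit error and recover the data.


Syndrome = 9: error at position 9

Data: 10111111100 (corrected bit 9)


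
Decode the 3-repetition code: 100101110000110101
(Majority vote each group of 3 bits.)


Groups: 100, 101, 110, 000, 110, 101
Majority votes: 011011

011011


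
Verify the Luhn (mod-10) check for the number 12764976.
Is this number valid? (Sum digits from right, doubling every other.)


Luhn sum = 43
43 mod 10 = 3

Invalid (Luhn sum mod 10 = 3)


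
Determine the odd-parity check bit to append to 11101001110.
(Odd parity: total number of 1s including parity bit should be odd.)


Number of 1s in data: 7
Parity bit: 0

0


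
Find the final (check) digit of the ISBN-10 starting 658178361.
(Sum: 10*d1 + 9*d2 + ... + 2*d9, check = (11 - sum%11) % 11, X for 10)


Weighted sum: 290
290 mod 11 = 4

Check digit: 7


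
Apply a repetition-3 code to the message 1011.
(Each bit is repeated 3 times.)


Each bit -> 3 copies

111000111111


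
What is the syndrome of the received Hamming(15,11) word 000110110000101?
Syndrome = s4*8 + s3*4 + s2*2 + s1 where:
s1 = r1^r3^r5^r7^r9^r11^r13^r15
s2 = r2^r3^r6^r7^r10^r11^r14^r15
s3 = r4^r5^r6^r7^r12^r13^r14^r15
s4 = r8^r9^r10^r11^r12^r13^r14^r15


s1=0, s2=0, s3=1, s4=1

Syndrome = 12 (error at position 12)


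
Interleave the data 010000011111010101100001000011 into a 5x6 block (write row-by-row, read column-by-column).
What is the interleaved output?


Matrix:
  010000
  011111
  010101
  100001
  000011
Read columns: 000101110001000011000100101111

000101110001000011000100101111


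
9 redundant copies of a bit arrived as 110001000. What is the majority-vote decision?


Ones: 3 out of 9
Threshold: 5

0 (3/9 voted 1)


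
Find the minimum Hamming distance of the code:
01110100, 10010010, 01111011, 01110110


Comparing all pairs, minimum distance: 1
Can detect 0 errors, correct 0 errors

1


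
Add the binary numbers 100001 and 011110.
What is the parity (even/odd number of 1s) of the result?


100001 = 33
011110 = 30
Sum = 63 = 111111
1s count = 6

even parity (6 ones in 111111)


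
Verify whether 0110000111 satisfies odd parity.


Number of 1s: 5

Yes, parity is correct (5 ones)


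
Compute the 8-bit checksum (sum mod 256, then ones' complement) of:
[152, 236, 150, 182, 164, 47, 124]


Sum = 1055 mod 256 = 31
Complement = 224

224


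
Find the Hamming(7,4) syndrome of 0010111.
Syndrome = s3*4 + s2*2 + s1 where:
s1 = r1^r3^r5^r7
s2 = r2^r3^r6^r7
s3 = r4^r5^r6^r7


s1=1, s2=1, s3=1

Syndrome = 7 (error at position 7)


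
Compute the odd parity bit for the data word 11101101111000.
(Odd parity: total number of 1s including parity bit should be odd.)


Number of 1s in data: 9
Parity bit: 0

0


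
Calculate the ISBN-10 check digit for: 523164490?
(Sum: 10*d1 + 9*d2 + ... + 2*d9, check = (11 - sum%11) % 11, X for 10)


Weighted sum: 198
198 mod 11 = 0

Check digit: 0


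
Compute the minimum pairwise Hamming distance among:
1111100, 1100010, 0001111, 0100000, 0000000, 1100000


Comparing all pairs, minimum distance: 1
Can detect 0 errors, correct 0 errors

1


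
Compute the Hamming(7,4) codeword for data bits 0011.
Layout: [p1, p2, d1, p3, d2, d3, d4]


Parity bits: p1=1, p2=0, p3=0

1000011


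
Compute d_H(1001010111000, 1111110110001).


XOR: 0110100001001
Count of 1s: 5

5


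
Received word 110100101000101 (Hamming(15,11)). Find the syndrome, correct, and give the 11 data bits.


Syndrome = 11: error at position 11

Data: 00011010101 (corrected bit 11)


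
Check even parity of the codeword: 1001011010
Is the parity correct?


Number of 1s: 5

No, parity error (5 ones)


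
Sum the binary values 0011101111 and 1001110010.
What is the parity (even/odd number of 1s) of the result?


0011101111 = 239
1001110010 = 626
Sum = 865 = 1101100001
1s count = 5

odd parity (5 ones in 1101100001)


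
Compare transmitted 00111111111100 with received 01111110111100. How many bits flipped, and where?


XOR: 01000001000000

2 error(s) at position(s): 1, 7


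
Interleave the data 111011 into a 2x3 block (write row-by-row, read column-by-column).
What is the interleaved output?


Matrix:
  111
  011
Read columns: 101111

101111


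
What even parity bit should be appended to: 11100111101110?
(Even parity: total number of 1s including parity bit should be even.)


Number of 1s in data: 10
Parity bit: 0

0


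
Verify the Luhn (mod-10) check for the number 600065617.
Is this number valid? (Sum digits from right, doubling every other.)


Luhn sum = 28
28 mod 10 = 8

Invalid (Luhn sum mod 10 = 8)


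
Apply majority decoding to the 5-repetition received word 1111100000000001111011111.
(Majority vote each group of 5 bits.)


Groups: 11111, 00000, 00000, 11110, 11111
Majority votes: 10011

10011


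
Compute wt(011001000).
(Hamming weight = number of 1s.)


Counting 1s in 011001000

3


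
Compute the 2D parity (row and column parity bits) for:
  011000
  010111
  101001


Row parities: 001
Column parities: 100110

Row P: 001, Col P: 100110, Corner: 1


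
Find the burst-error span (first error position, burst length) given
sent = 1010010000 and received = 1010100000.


XOR: 0000110000

Burst at position 4, length 2


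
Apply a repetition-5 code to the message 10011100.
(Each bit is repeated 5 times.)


Each bit -> 5 copies

1111100000000001111111111111110000000000


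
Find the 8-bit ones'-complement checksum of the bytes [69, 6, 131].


Sum = 206 mod 256 = 206
Complement = 49

49


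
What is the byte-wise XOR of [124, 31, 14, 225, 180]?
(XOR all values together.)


XOR chain: 124 ^ 31 ^ 14 ^ 225 ^ 180 = 56

56


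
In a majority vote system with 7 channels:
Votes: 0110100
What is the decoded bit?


Ones: 3 out of 7
Threshold: 4

0 (3/7 voted 1)


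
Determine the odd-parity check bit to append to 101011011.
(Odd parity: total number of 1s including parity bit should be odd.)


Number of 1s in data: 6
Parity bit: 1

1


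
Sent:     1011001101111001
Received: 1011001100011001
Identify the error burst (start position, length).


XOR: 0000000001100000

Burst at position 9, length 2


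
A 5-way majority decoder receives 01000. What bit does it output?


Ones: 1 out of 5
Threshold: 3

0 (1/5 voted 1)


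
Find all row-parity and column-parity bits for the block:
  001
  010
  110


Row parities: 110
Column parities: 101

Row P: 110, Col P: 101, Corner: 0


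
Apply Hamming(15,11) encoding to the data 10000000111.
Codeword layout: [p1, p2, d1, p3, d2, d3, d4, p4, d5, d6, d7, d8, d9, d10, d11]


Parity bits: p1=1, p2=1, p3=1, p4=1

111100010000111


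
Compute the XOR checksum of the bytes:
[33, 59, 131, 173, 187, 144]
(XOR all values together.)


XOR chain: 33 ^ 59 ^ 131 ^ 173 ^ 187 ^ 144 = 31

31


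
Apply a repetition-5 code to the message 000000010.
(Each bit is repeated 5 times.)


Each bit -> 5 copies

000000000000000000000000000000000001111100000


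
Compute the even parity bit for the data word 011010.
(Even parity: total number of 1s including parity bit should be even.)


Number of 1s in data: 3
Parity bit: 1

1


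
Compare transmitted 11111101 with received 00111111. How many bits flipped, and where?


XOR: 11000010

3 error(s) at position(s): 0, 1, 6


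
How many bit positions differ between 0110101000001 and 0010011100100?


XOR: 0100110100101
Count of 1s: 6

6


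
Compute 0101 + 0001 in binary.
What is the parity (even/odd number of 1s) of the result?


0101 = 5
0001 = 1
Sum = 6 = 110
1s count = 2

even parity (2 ones in 110)


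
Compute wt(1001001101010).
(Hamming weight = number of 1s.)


Counting 1s in 1001001101010

6


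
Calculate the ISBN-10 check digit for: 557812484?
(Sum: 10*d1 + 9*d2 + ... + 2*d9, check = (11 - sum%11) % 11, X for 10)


Weighted sum: 271
271 mod 11 = 7

Check digit: 4


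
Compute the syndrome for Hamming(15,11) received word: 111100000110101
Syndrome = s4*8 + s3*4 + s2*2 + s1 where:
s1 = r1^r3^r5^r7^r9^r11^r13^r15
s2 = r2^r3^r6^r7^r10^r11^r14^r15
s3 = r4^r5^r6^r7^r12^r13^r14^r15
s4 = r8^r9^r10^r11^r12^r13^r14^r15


s1=1, s2=1, s3=1, s4=0

Syndrome = 7 (error at position 7)


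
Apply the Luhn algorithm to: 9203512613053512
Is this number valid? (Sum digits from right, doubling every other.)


Luhn sum = 51
51 mod 10 = 1

Invalid (Luhn sum mod 10 = 1)


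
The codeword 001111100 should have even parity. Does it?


Number of 1s: 5

No, parity error (5 ones)


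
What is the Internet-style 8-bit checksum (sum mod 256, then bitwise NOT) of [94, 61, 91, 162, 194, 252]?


Sum = 854 mod 256 = 86
Complement = 169

169


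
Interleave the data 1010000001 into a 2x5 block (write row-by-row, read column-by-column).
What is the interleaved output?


Matrix:
  10100
  00001
Read columns: 1000100001

1000100001


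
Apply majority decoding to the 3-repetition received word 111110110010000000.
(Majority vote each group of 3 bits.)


Groups: 111, 110, 110, 010, 000, 000
Majority votes: 111000

111000


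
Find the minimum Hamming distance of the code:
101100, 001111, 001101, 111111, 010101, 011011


Comparing all pairs, minimum distance: 1
Can detect 0 errors, correct 0 errors

1


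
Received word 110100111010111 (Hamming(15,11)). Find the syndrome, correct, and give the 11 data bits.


Syndrome = 6: error at position 6

Data: 00111010111 (corrected bit 6)


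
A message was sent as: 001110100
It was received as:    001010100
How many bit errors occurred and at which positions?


XOR: 000100000

1 error(s) at position(s): 3


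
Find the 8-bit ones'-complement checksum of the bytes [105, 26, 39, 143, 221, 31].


Sum = 565 mod 256 = 53
Complement = 202

202


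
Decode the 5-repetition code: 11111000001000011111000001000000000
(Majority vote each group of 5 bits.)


Groups: 11111, 00000, 10000, 11111, 00000, 10000, 00000
Majority votes: 1001000

1001000


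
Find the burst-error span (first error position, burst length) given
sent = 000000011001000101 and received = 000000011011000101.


XOR: 000000000010000000

Burst at position 10, length 1


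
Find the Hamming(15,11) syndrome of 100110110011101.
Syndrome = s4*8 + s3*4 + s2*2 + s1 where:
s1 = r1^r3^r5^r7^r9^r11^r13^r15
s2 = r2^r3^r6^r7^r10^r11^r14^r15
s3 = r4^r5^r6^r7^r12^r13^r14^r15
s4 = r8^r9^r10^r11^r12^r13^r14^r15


s1=0, s2=1, s3=0, s4=1

Syndrome = 10 (error at position 10)


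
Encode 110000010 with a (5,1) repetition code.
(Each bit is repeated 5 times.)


Each bit -> 5 copies

111111111100000000000000000000000001111100000


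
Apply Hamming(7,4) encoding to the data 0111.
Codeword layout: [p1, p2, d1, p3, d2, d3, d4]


Parity bits: p1=0, p2=0, p3=1

0001111


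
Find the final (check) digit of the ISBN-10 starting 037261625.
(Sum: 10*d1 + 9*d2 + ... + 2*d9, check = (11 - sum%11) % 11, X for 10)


Weighted sum: 178
178 mod 11 = 2

Check digit: 9


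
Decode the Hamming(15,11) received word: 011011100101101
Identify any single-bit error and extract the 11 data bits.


Syndrome = 1: error at position 1

Data: 11110101101 (corrected bit 1)


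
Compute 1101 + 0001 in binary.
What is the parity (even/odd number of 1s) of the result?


1101 = 13
0001 = 1
Sum = 14 = 1110
1s count = 3

odd parity (3 ones in 1110)


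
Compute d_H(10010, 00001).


XOR: 10011
Count of 1s: 3

3


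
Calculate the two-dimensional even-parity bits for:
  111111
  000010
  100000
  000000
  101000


Row parities: 01100
Column parities: 110101

Row P: 01100, Col P: 110101, Corner: 0


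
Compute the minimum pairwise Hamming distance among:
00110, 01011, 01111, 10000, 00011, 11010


Comparing all pairs, minimum distance: 1
Can detect 0 errors, correct 0 errors

1


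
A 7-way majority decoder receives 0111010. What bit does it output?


Ones: 4 out of 7
Threshold: 4

1 (4/7 voted 1)


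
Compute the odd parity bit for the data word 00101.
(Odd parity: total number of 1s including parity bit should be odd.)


Number of 1s in data: 2
Parity bit: 1

1


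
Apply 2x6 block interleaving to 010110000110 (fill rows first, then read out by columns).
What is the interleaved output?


Matrix:
  010110
  000110
Read columns: 001000111100

001000111100


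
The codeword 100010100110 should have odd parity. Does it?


Number of 1s: 5

Yes, parity is correct (5 ones)


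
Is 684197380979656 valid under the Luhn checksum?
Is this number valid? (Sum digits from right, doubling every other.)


Luhn sum = 81
81 mod 10 = 1

Invalid (Luhn sum mod 10 = 1)


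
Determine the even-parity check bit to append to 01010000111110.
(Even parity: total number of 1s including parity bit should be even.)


Number of 1s in data: 7
Parity bit: 1

1


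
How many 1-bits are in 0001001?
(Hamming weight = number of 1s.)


Counting 1s in 0001001

2


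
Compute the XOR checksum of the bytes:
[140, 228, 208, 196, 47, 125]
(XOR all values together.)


XOR chain: 140 ^ 228 ^ 208 ^ 196 ^ 47 ^ 125 = 46

46


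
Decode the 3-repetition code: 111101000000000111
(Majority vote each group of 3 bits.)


Groups: 111, 101, 000, 000, 000, 111
Majority votes: 110001

110001


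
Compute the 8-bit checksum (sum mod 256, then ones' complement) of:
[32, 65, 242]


Sum = 339 mod 256 = 83
Complement = 172

172


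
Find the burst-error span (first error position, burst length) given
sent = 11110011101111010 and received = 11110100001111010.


XOR: 00000111100000000

Burst at position 5, length 4


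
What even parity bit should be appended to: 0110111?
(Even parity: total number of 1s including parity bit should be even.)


Number of 1s in data: 5
Parity bit: 1

1


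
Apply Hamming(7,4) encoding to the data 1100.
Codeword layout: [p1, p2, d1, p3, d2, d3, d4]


Parity bits: p1=0, p2=1, p3=1

0111100


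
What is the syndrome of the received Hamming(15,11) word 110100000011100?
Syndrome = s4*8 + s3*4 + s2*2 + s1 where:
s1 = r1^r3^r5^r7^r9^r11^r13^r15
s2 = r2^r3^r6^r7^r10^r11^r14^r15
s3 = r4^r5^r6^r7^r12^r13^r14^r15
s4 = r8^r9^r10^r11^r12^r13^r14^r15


s1=1, s2=0, s3=1, s4=1

Syndrome = 13 (error at position 13)


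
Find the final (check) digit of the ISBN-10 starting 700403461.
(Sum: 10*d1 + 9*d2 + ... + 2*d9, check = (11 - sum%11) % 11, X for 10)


Weighted sum: 149
149 mod 11 = 6

Check digit: 5


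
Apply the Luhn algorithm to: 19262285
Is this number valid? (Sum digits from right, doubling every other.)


Luhn sum = 39
39 mod 10 = 9

Invalid (Luhn sum mod 10 = 9)


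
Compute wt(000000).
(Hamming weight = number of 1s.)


Counting 1s in 000000

0


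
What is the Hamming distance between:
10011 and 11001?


XOR: 01010
Count of 1s: 2

2


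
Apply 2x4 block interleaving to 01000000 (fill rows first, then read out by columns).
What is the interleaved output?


Matrix:
  0100
  0000
Read columns: 00100000

00100000


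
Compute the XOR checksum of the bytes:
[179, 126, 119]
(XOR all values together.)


XOR chain: 179 ^ 126 ^ 119 = 186

186


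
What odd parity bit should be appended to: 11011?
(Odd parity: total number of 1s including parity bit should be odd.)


Number of 1s in data: 4
Parity bit: 1

1


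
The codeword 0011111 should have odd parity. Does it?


Number of 1s: 5

Yes, parity is correct (5 ones)


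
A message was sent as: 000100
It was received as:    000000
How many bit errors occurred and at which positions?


XOR: 000100

1 error(s) at position(s): 3


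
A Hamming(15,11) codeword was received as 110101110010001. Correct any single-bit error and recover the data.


Syndrome = 10: error at position 10

Data: 00110110001 (corrected bit 10)


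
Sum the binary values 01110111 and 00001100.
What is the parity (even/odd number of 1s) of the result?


01110111 = 119
00001100 = 12
Sum = 131 = 10000011
1s count = 3

odd parity (3 ones in 10000011)


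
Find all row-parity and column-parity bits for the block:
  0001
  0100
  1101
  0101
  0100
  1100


Row parities: 111010
Column parities: 0101

Row P: 111010, Col P: 0101, Corner: 0


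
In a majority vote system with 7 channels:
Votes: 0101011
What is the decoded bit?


Ones: 4 out of 7
Threshold: 4

1 (4/7 voted 1)


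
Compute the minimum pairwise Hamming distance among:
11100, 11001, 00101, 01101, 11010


Comparing all pairs, minimum distance: 1
Can detect 0 errors, correct 0 errors

1


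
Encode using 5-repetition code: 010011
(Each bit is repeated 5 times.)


Each bit -> 5 copies

000001111100000000001111111111


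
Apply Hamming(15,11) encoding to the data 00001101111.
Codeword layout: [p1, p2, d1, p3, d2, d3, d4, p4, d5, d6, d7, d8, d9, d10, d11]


Parity bits: p1=1, p2=1, p3=0, p4=0

110000001101111


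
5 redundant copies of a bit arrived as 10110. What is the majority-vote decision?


Ones: 3 out of 5
Threshold: 3

1 (3/5 voted 1)


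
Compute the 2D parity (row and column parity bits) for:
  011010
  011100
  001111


Row parities: 110
Column parities: 001001

Row P: 110, Col P: 001001, Corner: 0


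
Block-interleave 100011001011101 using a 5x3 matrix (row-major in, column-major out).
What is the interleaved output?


Matrix:
  100
  011
  001
  011
  101
Read columns: 100010101001111

100010101001111


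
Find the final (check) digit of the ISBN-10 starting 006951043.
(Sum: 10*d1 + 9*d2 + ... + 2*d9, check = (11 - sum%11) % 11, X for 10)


Weighted sum: 164
164 mod 11 = 10

Check digit: 1


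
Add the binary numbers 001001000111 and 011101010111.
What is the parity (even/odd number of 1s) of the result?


001001000111 = 583
011101010111 = 1879
Sum = 2462 = 100110011110
1s count = 7

odd parity (7 ones in 100110011110)


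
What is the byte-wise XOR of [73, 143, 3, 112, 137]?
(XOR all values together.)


XOR chain: 73 ^ 143 ^ 3 ^ 112 ^ 137 = 60

60


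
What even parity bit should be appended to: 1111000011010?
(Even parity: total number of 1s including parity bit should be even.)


Number of 1s in data: 7
Parity bit: 1

1


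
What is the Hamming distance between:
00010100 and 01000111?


XOR: 01010011
Count of 1s: 4

4


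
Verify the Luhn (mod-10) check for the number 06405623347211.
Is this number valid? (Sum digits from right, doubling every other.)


Luhn sum = 48
48 mod 10 = 8

Invalid (Luhn sum mod 10 = 8)


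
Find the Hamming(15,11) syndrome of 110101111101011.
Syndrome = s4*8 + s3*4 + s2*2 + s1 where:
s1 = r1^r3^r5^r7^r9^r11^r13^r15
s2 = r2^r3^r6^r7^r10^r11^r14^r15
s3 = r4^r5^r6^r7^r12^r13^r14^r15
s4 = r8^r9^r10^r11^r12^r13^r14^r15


s1=0, s2=0, s3=0, s4=0

Syndrome = 0 (no error)


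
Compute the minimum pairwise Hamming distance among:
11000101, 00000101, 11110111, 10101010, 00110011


Comparing all pairs, minimum distance: 2
Can detect 1 errors, correct 0 errors

2


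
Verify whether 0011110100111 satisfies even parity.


Number of 1s: 8

Yes, parity is correct (8 ones)


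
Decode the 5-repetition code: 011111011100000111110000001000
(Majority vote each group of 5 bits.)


Groups: 01111, 10111, 00000, 11111, 00000, 01000
Majority votes: 110100

110100


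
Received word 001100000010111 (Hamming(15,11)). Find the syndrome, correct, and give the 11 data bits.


Syndrome = 0: no error detected

Data: 10000010111 (no errors)


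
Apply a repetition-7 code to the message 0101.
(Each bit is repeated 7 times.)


Each bit -> 7 copies

0000000111111100000001111111
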